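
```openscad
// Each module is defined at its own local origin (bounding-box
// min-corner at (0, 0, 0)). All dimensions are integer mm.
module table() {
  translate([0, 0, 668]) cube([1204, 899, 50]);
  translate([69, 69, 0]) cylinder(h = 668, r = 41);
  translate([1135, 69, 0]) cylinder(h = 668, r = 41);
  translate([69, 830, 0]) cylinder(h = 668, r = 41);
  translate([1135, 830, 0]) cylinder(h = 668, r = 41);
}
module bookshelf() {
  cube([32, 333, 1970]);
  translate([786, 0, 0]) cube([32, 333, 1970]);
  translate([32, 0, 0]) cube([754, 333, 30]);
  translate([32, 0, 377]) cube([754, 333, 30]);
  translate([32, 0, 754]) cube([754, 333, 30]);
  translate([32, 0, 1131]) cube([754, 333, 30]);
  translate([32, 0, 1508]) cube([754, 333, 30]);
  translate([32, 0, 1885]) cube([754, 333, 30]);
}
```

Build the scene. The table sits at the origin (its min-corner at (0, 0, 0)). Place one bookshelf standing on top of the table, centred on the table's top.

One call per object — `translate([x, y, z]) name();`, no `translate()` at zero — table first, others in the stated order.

table();
translate([193, 283, 718]) bookshelf();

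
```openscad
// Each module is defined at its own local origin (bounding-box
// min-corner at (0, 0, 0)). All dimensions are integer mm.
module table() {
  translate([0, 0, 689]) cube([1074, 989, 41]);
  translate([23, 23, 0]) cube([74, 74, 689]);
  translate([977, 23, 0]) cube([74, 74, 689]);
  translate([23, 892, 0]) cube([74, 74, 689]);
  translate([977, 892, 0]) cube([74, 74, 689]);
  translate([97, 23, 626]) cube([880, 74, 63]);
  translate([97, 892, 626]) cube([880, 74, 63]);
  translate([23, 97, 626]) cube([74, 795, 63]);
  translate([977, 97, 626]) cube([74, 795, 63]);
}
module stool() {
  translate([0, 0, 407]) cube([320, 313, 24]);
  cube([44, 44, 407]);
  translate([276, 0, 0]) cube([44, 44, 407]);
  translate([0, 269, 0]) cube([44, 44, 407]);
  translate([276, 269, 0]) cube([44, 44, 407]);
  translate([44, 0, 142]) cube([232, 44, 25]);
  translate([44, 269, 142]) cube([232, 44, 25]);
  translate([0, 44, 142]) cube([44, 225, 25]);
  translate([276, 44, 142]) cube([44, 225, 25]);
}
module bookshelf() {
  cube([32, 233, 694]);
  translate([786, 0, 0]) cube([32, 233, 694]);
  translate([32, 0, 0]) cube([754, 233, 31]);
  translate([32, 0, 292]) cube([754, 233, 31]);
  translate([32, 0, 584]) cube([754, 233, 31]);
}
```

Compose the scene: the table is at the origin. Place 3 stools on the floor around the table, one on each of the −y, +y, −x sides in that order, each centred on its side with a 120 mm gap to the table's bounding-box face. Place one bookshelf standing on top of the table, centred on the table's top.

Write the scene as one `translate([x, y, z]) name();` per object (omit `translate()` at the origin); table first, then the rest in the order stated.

table();
translate([377, -433, 0]) stool();
translate([377, 1109, 0]) stool();
translate([-440, 338, 0]) stool();
translate([128, 378, 730]) bookshelf();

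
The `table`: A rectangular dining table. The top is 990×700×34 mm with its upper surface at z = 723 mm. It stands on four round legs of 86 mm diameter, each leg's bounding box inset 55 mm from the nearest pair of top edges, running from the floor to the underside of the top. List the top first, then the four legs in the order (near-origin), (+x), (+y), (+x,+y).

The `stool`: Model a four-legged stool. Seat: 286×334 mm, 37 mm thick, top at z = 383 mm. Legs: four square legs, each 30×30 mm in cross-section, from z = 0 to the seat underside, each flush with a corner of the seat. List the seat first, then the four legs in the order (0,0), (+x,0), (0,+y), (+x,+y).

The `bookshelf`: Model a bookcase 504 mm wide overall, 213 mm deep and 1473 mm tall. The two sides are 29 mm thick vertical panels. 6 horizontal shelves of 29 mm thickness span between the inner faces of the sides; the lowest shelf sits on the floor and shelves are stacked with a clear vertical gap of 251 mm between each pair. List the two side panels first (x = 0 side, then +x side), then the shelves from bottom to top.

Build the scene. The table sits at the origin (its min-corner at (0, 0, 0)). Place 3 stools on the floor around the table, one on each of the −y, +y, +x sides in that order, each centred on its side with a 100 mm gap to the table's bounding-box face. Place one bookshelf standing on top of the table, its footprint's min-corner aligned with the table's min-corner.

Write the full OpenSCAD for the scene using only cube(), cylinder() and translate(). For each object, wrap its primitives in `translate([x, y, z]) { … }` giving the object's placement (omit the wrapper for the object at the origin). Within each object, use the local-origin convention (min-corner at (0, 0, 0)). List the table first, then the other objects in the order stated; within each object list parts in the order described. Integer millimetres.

translate([0, 0, 689]) cube([990, 700, 34]);
translate([98, 98, 0]) cylinder(h = 689, r = 43);
translate([892, 98, 0]) cylinder(h = 689, r = 43);
translate([98, 602, 0]) cylinder(h = 689, r = 43);
translate([892, 602, 0]) cylinder(h = 689, r = 43);
translate([352, -434, 0]) {
  translate([0, 0, 346]) cube([286, 334, 37]);
  cube([30, 30, 346]);
  translate([256, 0, 0]) cube([30, 30, 346]);
  translate([0, 304, 0]) cube([30, 30, 346]);
  translate([256, 304, 0]) cube([30, 30, 346]);
}
translate([352, 800, 0]) {
  translate([0, 0, 346]) cube([286, 334, 37]);
  cube([30, 30, 346]);
  translate([256, 0, 0]) cube([30, 30, 346]);
  translate([0, 304, 0]) cube([30, 30, 346]);
  translate([256, 304, 0]) cube([30, 30, 346]);
}
translate([1090, 183, 0]) {
  translate([0, 0, 346]) cube([286, 334, 37]);
  cube([30, 30, 346]);
  translate([256, 0, 0]) cube([30, 30, 346]);
  translate([0, 304, 0]) cube([30, 30, 346]);
  translate([256, 304, 0]) cube([30, 30, 346]);
}
translate([0, 0, 723]) {
  cube([29, 213, 1473]);
  translate([475, 0, 0]) cube([29, 213, 1473]);
  translate([29, 0, 0]) cube([446, 213, 29]);
  translate([29, 0, 280]) cube([446, 213, 29]);
  translate([29, 0, 560]) cube([446, 213, 29]);
  translate([29, 0, 840]) cube([446, 213, 29]);
  translate([29, 0, 1120]) cube([446, 213, 29]);
  translate([29, 0, 1400]) cube([446, 213, 29]);
}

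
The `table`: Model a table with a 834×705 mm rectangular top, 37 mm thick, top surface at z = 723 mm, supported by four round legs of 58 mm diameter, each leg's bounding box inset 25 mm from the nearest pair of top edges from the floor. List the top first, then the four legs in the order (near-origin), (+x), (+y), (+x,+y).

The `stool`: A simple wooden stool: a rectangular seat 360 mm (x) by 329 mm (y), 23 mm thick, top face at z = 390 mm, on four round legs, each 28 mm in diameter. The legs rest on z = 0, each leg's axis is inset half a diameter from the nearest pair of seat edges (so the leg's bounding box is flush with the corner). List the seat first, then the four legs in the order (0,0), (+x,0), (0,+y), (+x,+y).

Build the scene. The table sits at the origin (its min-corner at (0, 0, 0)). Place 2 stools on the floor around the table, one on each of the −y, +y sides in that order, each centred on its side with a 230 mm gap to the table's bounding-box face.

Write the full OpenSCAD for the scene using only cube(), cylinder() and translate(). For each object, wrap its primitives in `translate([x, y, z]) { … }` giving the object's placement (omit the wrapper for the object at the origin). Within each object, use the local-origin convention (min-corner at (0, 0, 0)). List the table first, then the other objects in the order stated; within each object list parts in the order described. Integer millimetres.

translate([0, 0, 686]) cube([834, 705, 37]);
translate([54, 54, 0]) cylinder(h = 686, r = 29);
translate([780, 54, 0]) cylinder(h = 686, r = 29);
translate([54, 651, 0]) cylinder(h = 686, r = 29);
translate([780, 651, 0]) cylinder(h = 686, r = 29);
translate([237, -559, 0]) {
  translate([0, 0, 367]) cube([360, 329, 23]);
  translate([14, 14, 0]) cylinder(h = 367, r = 14);
  translate([346, 14, 0]) cylinder(h = 367, r = 14);
  translate([14, 315, 0]) cylinder(h = 367, r = 14);
  translate([346, 315, 0]) cylinder(h = 367, r = 14);
}
translate([237, 935, 0]) {
  translate([0, 0, 367]) cube([360, 329, 23]);
  translate([14, 14, 0]) cylinder(h = 367, r = 14);
  translate([346, 14, 0]) cylinder(h = 367, r = 14);
  translate([14, 315, 0]) cylinder(h = 367, r = 14);
  translate([346, 315, 0]) cylinder(h = 367, r = 14);
}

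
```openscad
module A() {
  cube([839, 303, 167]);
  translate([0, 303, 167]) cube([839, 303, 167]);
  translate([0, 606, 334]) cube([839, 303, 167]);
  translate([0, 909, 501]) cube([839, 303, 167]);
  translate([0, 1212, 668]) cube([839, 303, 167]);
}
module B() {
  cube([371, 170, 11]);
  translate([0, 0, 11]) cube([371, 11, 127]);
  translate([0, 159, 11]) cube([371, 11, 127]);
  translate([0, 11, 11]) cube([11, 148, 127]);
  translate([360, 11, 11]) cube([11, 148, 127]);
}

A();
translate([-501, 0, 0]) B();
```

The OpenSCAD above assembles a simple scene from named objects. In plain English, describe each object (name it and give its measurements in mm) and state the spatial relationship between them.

A is a straight staircase of 5 solid steps. Each step is 839 mm wide (x), 303 mm deep (y, the going) and 167 mm tall (the rise). The first step rests on the floor; each subsequent step sits one going further in +y and one rise higher in +z, directly behind and above the previous step with no overlap.

B is an open-topped rectangular box: outside dimensions 371×170×138 mm, with a uniform wall and base thickness of 11 mm. The base is a full 371×170 slab on the floor; four walls sit on top of the base. The front and back walls (the −y and +y sides) span the full width; the two side walls fit between them.

The open box is on the floor beside the staircase on its −x side.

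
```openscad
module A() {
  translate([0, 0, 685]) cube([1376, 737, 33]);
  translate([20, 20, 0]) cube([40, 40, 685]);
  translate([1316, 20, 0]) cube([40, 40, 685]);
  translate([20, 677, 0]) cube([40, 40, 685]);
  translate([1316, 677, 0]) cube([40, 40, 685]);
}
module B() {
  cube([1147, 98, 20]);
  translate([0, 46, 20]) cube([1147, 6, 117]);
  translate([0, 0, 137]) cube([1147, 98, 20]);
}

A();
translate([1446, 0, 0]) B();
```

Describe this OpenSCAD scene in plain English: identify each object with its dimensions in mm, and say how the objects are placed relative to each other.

A is a table: top 1376 mm (x) × 737 mm (y), 33 mm thick, upper face at z = 718 mm, on four 40×40 mm square legs, each inset 20 mm from the nearest pair of top edges, running from z = 0 to the bottom of the top.

B is an I-beam lying along x, 1147 mm long. Overall section height 157 mm. Two flanges 98 mm wide (y) and 20 mm thick, one on the floor and one at the top; a web 6 mm thick runs between them, centred on the flange width.

The I-beam is on the floor beside the table on its +x side.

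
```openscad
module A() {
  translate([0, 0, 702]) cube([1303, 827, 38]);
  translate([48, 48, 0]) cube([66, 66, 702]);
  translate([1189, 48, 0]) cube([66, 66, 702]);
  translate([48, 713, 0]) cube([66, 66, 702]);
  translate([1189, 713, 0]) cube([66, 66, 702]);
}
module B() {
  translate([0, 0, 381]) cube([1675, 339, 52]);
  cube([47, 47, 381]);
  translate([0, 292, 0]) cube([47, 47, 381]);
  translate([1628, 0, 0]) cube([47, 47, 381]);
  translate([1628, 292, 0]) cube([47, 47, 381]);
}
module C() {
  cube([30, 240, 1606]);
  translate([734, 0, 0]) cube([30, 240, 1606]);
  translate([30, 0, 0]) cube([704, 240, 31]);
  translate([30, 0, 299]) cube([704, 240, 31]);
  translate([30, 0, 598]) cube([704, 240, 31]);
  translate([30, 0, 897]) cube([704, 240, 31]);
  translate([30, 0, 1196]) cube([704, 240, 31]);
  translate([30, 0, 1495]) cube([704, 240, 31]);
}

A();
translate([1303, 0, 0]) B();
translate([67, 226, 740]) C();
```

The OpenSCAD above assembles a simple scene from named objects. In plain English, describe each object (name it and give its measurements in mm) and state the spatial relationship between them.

A is a rectangular dining table. The top is 1303×827×38 mm with its upper surface at z = 740 mm. It stands on four 66×66 mm square legs, each inset 48 mm from the nearest pair of top edges, running from the floor to the underside of the top.

B is a bench: a 1675×339 mm seat slab, 52 mm thick, top at z = 433 mm, on four 47×47 mm square legs flush with the seat corners and standing on z = 0.

C is an open bookshelf. Two side panels, each 30 mm thick, 240 mm deep and 1606 mm tall, stand 764 mm apart (outside-to-outside). Between them sit 6 shelves, each 31 mm thick and 240 mm deep, spanning the full gap between the sides. The bottom shelf rests on the floor (its underside at z = 0) and the clear gap between one shelf's top and the next shelf's underside is 268 mm.

The bench is against the table's +x side, with their −y faces flush. The bookshelf is on top of the table.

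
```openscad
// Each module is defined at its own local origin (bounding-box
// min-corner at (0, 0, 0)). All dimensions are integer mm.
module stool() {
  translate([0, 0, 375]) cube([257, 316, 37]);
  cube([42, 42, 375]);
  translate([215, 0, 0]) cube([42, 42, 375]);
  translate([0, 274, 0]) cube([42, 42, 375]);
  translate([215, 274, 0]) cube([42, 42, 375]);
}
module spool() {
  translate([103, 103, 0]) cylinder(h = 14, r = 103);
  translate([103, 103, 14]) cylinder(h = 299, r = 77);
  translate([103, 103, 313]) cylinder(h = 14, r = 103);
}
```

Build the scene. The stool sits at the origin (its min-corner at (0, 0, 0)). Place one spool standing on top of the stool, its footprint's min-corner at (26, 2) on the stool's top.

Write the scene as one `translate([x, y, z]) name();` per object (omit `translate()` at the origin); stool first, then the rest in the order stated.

stool();
translate([26, 2, 412]) spool();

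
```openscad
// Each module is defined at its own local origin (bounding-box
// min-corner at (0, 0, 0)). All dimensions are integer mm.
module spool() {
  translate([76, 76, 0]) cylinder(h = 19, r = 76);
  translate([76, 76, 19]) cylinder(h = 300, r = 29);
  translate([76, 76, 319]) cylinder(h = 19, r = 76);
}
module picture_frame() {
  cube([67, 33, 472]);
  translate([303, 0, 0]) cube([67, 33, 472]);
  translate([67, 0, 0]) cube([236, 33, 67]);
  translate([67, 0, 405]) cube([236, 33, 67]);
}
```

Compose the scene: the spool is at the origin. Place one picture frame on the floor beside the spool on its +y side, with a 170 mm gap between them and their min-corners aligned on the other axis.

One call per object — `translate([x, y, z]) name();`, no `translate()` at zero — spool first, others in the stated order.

spool();
translate([0, 322, 0]) picture_frame();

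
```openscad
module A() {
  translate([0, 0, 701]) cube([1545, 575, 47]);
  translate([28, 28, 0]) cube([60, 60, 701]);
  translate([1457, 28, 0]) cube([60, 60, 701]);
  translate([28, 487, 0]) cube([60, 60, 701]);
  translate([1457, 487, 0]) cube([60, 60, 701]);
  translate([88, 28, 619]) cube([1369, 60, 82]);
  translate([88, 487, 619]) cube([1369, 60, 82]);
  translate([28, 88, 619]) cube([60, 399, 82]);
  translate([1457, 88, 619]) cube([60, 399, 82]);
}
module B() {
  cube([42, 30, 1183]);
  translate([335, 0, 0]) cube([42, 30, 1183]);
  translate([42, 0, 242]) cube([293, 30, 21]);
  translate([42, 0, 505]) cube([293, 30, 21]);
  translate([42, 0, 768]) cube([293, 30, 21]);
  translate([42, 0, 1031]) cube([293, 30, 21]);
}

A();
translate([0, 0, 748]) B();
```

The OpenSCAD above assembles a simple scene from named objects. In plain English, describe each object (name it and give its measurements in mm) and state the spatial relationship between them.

A is a table: top 1545 mm (x) × 575 mm (y), 47 mm thick, upper face at z = 748 mm, on four 60×60 mm square legs, each inset 28 mm from the nearest pair of top edges, running from z = 0 to the bottom of the top. Four apron rails, 60 mm thick and 82 mm tall, run between adjacent legs with their top edges flush with the underside of the top and their outer faces flush with the legs' outer faces.

B is a wooden ladder with two side rails of 42×30 mm section and 1183 mm height, set 377 mm apart overall. Between them run 4 rectangular rungs (30 mm deep, 21 mm thick), front faces flush with the rails' −y face. The bottom of the first rung is 242 mm above the floor and each subsequent rung is 263 mm higher than the one below.

The ladder is on top of the table.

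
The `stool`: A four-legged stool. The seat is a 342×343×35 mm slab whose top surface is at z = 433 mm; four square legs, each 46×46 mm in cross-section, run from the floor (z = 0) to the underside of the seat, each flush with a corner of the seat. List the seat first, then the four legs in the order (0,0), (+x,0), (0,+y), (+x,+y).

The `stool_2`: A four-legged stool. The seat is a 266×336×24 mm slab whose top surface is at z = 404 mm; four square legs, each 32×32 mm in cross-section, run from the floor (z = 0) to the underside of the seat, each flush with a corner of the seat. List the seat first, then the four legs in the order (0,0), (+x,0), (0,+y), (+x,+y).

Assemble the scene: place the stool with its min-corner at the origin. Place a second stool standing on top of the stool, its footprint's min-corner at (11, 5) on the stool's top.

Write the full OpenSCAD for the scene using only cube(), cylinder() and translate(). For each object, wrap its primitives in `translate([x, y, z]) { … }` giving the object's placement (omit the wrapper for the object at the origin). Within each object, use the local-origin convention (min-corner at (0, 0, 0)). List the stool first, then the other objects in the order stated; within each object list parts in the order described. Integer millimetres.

translate([0, 0, 398]) cube([342, 343, 35]);
cube([46, 46, 398]);
translate([296, 0, 0]) cube([46, 46, 398]);
translate([0, 297, 0]) cube([46, 46, 398]);
translate([296, 297, 0]) cube([46, 46, 398]);
translate([11, 5, 433]) {
  translate([0, 0, 380]) cube([266, 336, 24]);
  cube([32, 32, 380]);
  translate([234, 0, 0]) cube([32, 32, 380]);
  translate([0, 304, 0]) cube([32, 32, 380]);
  translate([234, 304, 0]) cube([32, 32, 380]);
}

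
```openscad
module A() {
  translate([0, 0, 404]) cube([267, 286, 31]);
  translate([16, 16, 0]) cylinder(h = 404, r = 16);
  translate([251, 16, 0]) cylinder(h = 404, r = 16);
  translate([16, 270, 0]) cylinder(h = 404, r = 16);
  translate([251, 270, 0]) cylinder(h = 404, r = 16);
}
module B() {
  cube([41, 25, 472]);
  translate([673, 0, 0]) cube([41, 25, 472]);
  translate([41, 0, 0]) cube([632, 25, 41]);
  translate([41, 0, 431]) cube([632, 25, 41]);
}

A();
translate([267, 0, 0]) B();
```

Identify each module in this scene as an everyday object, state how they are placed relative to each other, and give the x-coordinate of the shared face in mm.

A is a stool. B is a picture frame. The picture frame is against the stool's +x side, with their −y faces flush. The x-coordinate of the shared face is 267 mm.

The stool's +x face and the picture frame's −x face are both at x = 267 mm.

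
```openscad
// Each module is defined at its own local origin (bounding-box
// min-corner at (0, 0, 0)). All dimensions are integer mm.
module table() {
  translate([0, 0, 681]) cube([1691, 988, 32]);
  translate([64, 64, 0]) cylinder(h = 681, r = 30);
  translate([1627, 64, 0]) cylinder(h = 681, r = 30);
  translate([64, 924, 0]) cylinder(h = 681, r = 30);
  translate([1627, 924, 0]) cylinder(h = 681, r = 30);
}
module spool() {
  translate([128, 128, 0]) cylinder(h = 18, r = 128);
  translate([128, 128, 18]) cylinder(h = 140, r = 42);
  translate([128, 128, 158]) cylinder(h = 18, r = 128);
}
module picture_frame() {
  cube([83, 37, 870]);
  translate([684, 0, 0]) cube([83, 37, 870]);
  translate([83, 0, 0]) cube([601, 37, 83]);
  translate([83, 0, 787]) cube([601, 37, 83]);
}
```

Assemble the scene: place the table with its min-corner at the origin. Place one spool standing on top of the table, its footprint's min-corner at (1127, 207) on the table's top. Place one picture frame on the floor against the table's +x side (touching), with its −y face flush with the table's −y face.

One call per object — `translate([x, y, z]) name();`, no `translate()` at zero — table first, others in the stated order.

table();
translate([1127, 207, 713]) spool();
translate([1691, 0, 0]) picture_frame();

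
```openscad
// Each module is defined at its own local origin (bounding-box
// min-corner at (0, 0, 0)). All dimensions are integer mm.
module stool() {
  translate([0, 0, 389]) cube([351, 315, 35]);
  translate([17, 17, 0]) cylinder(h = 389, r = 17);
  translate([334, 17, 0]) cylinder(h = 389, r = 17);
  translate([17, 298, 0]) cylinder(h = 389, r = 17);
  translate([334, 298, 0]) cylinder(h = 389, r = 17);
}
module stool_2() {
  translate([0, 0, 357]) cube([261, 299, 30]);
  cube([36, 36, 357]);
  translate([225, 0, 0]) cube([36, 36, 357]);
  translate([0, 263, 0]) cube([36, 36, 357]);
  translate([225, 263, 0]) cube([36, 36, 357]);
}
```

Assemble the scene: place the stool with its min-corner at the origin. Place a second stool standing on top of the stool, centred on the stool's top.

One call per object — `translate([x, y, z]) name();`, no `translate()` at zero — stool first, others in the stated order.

stool();
translate([45, 8, 424]) stool_2();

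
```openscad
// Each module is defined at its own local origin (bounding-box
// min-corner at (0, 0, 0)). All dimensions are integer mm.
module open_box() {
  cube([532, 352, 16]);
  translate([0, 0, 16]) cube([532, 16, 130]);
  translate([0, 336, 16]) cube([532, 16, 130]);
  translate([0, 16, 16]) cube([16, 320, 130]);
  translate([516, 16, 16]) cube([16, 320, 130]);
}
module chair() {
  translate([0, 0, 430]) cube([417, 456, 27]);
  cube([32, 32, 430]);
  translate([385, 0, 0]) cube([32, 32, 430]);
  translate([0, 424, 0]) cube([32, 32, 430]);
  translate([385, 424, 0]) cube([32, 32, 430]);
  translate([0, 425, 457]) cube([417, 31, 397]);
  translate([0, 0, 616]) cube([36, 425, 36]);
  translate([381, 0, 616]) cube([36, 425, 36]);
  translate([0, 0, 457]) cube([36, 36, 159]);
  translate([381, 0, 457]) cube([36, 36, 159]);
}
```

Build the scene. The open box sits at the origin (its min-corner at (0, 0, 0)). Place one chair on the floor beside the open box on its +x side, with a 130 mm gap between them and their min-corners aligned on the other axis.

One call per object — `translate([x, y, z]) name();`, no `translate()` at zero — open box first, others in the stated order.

open_box();
translate([662, 0, 0]) chair();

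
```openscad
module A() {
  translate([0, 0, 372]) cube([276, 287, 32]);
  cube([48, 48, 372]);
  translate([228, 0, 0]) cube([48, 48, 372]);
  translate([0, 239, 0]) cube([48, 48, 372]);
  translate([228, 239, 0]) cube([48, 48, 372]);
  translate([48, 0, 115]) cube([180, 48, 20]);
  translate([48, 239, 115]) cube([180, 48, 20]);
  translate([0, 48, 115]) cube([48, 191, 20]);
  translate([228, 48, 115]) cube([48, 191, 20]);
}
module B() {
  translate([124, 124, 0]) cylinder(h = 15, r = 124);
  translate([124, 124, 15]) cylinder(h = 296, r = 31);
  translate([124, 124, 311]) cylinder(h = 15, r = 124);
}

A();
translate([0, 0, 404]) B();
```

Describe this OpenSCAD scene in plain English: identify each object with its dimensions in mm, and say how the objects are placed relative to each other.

A is a simple wooden stool: a rectangular seat 276 mm (x) by 287 mm (y), 32 mm thick, top face at z = 404 mm, on four square legs, each 48×48 mm in cross-section. The legs rest on z = 0, each flush with a corner of the seat. Four stretchers, 48 mm wide and 20 mm tall, connect adjacent legs with their undersides at z = 115 mm, each running between the inner faces of the legs it joins and aligned with the legs' outer faces on the other axis.

B is a spool: two coaxial disc flanges of radius 124 mm and thickness 15 mm, joined by a core cylinder of radius 31 mm and height 296 mm. The lower flange rests on z = 0 and the three cylinders share a vertical axis.

The spool is on top of the stool.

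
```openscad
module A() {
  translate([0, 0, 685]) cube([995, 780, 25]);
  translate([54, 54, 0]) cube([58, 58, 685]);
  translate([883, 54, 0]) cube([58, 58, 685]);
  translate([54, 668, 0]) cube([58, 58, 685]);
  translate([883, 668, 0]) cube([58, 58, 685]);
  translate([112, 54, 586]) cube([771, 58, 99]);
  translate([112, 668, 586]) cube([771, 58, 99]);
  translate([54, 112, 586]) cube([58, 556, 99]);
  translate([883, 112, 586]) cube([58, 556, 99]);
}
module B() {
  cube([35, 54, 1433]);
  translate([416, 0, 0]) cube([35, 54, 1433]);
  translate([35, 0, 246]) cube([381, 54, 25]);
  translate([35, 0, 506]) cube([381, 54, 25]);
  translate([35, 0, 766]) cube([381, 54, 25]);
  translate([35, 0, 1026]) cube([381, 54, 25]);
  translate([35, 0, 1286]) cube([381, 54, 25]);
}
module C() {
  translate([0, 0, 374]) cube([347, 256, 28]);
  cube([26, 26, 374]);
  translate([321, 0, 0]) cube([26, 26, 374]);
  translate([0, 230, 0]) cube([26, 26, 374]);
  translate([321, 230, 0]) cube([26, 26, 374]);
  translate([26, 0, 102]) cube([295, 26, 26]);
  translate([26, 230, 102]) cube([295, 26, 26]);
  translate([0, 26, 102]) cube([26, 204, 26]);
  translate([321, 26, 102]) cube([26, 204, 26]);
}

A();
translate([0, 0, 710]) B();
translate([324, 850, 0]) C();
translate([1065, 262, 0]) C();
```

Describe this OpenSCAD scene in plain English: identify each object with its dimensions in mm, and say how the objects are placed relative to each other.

A is a table with a 995×780 mm rectangular top, 25 mm thick, top surface at z = 710 mm, supported by four 58×58 mm square legs, each inset 54 mm from the nearest pair of top edges, running from the floor. Four apron rails, 58 mm thick and 99 mm tall, run between adjacent legs with their top edges flush with the underside of the top and their outer faces flush with the legs' outer faces.

B is a straight ladder. Two 35×54 mm vertical rails, 1433 mm tall, stand 451 mm apart (outside-to-outside) with their front faces coplanar on the −y side. 5 rungs, each 54 mm deep and 25 mm tall, span between the inner faces of the rails, front faces flush with the rails. The lowest rung's underside is at z = 246 mm and rungs are spaced 260 mm apart (underside to underside).

C is a four-legged stool. The seat is a 347×256×28 mm slab whose top surface is at z = 402 mm; four square legs, each 26×26 mm in cross-section, run from the floor (z = 0) to the underside of the seat, each flush with a corner of the seat. Four stretchers, 26 mm wide and 26 mm tall, connect adjacent legs with their undersides at z = 102 mm, each running between the inner faces of the legs it joins and aligned with the legs' outer faces on the other axis.

The ladder is on top of the table. Two stools sit around the table at the +y, +x sides.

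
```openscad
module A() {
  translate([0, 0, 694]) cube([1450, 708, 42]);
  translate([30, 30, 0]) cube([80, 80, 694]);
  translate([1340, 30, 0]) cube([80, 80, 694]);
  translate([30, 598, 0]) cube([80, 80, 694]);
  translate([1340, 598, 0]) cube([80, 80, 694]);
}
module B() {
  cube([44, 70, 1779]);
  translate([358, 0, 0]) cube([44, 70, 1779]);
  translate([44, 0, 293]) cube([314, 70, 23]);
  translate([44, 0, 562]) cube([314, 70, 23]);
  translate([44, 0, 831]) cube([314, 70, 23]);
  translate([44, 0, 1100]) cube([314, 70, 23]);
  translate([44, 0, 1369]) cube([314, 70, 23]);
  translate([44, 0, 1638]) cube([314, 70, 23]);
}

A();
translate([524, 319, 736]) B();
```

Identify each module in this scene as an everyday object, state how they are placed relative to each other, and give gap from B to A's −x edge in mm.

A is a table. B is a ladder. The ladder is on top of the table, centred. The gap from the ladder to the table's −x edge is 524 mm.

The ladder's min-x is at 524; the table's min-x is 0; gap = 524 mm.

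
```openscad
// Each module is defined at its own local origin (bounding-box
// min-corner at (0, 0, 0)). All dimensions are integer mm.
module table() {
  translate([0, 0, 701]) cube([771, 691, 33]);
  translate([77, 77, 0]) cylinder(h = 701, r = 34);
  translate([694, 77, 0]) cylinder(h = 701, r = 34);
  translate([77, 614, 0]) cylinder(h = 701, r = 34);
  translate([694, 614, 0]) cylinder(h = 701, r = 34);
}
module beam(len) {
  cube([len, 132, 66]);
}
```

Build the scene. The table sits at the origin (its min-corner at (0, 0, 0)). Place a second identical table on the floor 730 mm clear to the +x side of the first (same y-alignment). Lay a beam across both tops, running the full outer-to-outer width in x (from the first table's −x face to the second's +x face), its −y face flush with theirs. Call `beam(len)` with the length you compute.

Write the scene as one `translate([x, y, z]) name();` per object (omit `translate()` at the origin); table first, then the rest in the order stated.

table();
translate([1501, 0, 0]) table();
translate([0, 0, 734]) beam(2272);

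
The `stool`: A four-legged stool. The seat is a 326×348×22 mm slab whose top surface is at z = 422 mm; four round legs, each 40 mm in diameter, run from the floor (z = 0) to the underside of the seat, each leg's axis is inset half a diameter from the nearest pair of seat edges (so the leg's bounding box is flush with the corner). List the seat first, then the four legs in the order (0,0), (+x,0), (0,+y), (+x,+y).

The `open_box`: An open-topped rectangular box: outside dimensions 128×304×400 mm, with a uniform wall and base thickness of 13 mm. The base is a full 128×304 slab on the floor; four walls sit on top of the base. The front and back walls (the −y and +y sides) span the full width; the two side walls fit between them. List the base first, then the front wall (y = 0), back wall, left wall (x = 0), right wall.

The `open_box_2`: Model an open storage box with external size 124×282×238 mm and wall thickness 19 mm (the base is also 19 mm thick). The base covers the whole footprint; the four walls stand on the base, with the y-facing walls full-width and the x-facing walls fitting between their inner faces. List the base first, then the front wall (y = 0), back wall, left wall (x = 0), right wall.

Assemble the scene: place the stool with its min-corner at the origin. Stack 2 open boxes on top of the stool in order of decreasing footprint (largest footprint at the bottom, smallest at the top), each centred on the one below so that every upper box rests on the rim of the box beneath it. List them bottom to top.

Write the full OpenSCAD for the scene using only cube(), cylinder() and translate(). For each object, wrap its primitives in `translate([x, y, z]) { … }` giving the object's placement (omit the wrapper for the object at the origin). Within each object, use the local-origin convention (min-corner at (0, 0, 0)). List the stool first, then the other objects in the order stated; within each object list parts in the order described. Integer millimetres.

translate([0, 0, 400]) cube([326, 348, 22]);
translate([20, 20, 0]) cylinder(h = 400, r = 20);
translate([306, 20, 0]) cylinder(h = 400, r = 20);
translate([20, 328, 0]) cylinder(h = 400, r = 20);
translate([306, 328, 0]) cylinder(h = 400, r = 20);
translate([99, 22, 422]) {
  cube([128, 304, 13]);
  translate([0, 0, 13]) cube([128, 13, 387]);
  translate([0, 291, 13]) cube([128, 13, 387]);
  translate([0, 13, 13]) cube([13, 278, 387]);
  translate([115, 13, 13]) cube([13, 278, 387]);
}
translate([101, 33, 822]) {
  cube([124, 282, 19]);
  translate([0, 0, 19]) cube([124, 19, 219]);
  translate([0, 263, 19]) cube([124, 19, 219]);
  translate([0, 19, 19]) cube([19, 244, 219]);
  translate([105, 19, 19]) cube([19, 244, 219]);
}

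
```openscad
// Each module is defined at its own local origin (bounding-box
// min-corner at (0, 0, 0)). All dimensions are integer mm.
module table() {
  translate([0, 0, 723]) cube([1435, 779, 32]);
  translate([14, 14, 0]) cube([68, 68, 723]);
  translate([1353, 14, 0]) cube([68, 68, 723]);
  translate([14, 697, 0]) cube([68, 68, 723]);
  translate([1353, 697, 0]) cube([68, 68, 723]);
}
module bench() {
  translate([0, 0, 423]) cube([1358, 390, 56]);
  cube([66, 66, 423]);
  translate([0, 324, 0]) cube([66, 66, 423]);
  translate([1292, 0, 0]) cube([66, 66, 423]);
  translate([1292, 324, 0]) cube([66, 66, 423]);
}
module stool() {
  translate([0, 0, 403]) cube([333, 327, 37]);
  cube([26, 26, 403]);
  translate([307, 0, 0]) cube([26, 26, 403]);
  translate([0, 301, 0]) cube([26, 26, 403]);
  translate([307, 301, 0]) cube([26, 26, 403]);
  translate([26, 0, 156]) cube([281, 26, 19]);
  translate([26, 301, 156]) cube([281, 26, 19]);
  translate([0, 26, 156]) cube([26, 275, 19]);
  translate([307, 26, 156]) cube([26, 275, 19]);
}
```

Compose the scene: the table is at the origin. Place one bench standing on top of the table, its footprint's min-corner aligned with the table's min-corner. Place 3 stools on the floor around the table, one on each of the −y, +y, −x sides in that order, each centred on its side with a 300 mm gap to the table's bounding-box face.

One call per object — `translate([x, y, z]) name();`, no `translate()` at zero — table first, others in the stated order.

table();
translate([0, 0, 755]) bench();
translate([551, -627, 0]) stool();
translate([551, 1079, 0]) stool();
translate([-633, 226, 0]) stool();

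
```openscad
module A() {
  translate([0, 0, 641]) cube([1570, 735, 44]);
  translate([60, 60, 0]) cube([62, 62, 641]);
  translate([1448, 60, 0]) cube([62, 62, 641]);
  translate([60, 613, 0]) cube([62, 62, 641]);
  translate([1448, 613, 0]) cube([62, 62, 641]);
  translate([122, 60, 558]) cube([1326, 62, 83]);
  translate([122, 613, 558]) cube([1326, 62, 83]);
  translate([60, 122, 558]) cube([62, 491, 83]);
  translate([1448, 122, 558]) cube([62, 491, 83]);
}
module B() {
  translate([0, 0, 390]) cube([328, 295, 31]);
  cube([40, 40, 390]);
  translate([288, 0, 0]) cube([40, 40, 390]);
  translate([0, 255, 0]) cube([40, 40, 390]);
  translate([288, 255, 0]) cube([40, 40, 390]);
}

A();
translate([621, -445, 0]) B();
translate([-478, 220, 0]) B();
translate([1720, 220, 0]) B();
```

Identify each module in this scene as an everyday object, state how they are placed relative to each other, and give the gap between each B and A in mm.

Each stool's nearest face is 150 mm from the table's bounding box.

A is a table. B is a stool. Three stools sit around the table at the −y, −x, +x sides. The gap between each stool and the table is 150 mm.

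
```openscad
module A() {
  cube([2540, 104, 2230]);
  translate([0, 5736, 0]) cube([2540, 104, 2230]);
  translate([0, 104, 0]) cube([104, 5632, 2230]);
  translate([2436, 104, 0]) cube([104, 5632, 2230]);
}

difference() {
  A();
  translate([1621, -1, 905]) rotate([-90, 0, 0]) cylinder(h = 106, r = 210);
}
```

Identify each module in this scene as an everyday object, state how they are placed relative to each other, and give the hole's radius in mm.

A is a house frame. The house frame has a circular hole through its front wall. The hole's radius is 210 mm.

The subtracted cylinder has r = 210 mm.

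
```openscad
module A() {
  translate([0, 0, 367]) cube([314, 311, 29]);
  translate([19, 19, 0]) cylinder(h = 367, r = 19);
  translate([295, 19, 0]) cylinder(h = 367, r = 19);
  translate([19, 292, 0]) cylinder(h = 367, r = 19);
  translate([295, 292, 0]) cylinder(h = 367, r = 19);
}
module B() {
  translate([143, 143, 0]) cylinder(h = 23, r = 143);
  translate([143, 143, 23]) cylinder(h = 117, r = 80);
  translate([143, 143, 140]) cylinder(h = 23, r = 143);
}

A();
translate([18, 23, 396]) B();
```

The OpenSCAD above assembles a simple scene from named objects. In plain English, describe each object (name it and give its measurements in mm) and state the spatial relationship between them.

A is a four-legged stool. The seat is a 314×311×29 mm slab whose top surface is at z = 396 mm; four round legs, each 38 mm in diameter, run from the floor (z = 0) to the underside of the seat, each leg's axis is inset half a diameter from the nearest pair of seat edges (so the leg's bounding box is flush with the corner).

B is a spool: two coaxial disc flanges of radius 143 mm and thickness 23 mm, joined by a core cylinder of radius 80 mm and height 117 mm. The lower flange rests on z = 0 and the three cylinders share a vertical axis.

The spool is on top of the stool.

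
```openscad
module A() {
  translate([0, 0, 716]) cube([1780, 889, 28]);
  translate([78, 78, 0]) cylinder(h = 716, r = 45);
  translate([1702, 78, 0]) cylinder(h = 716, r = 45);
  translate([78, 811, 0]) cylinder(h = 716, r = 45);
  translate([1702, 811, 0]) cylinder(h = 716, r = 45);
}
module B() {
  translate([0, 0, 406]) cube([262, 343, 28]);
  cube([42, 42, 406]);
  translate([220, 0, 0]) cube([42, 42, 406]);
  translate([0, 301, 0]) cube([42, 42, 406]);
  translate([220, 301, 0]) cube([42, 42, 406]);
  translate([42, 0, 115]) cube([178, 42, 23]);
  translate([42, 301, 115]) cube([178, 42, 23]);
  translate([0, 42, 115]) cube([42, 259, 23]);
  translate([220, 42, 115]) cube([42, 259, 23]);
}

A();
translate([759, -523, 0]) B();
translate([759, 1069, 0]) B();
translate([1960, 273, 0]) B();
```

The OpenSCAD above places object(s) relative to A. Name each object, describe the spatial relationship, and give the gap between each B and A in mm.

Each stool's nearest face is 180 mm from the table's bounding box.

A is a table. B is a stool. Three stools sit around the table at the −y, +y, +x sides. The gap between each stool and the table is 180 mm.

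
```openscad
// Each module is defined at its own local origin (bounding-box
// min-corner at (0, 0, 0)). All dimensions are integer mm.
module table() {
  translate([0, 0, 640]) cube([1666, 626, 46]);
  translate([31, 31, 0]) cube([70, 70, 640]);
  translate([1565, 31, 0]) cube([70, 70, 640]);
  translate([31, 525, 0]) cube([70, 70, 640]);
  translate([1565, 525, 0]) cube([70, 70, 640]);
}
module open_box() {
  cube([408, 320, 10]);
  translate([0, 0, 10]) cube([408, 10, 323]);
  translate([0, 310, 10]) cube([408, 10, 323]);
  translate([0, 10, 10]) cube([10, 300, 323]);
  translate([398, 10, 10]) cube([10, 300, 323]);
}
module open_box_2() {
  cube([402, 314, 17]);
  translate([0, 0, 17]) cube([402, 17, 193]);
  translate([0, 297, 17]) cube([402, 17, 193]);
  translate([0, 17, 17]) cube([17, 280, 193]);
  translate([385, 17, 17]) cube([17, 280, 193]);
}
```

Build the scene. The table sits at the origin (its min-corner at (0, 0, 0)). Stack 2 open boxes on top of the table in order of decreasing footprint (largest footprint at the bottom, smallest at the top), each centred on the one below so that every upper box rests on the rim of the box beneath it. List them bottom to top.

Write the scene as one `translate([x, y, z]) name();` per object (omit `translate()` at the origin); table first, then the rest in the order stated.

table();
translate([629, 153, 686]) open_box();
translate([632, 156, 1019]) open_box_2();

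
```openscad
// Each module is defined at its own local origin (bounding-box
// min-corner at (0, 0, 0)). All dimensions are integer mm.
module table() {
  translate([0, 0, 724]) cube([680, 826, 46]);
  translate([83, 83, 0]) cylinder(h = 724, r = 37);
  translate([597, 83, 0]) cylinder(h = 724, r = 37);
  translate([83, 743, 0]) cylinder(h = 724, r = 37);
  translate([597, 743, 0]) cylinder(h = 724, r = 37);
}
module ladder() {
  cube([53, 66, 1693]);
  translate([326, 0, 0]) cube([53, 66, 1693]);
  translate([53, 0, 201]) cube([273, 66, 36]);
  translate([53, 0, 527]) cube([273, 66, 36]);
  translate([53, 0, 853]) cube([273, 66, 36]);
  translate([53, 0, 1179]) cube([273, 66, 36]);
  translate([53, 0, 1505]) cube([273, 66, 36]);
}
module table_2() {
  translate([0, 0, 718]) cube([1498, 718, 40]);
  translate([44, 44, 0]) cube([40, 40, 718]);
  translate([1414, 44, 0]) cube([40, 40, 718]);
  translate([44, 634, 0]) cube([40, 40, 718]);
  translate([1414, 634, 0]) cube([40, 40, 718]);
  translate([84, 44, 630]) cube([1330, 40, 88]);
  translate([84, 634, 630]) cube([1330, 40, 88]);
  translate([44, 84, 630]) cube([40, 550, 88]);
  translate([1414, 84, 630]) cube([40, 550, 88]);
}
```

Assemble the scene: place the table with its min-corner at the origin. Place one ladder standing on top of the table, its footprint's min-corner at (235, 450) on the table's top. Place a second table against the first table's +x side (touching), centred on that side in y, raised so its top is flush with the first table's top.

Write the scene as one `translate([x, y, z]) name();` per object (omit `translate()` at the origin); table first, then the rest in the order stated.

table();
translate([235, 450, 770]) ladder();
translate([680, 54, 12]) table_2();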